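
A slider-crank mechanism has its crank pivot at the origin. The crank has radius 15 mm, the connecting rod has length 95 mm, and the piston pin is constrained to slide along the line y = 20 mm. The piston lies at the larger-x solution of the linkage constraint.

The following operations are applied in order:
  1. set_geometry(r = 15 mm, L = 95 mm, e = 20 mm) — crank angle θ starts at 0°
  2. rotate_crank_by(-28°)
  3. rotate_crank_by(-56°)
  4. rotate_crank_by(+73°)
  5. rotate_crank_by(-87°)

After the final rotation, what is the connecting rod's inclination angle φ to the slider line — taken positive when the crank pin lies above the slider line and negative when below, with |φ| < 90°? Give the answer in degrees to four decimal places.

set_geometry: r = 15 mm, L = 95 mm, e = 20 mm; θ ← 0°
rotate_crank_by(-28°): θ ← 0° -28° = -28°
rotate_crank_by(-56°): θ ← -28° -56° = -84°
rotate_crank_by(+73°): θ ← -84° +73° = -11°
rotate_crank_by(-87°): θ ← -11° -87° = -98°
crank pin P = (r cos θ, r sin θ) = (-2.087597, -14.854021)
h = r sin θ − e = -14.854021 − 20 = -34.854021
sin φ = h / L = -34.854021 / 95 = -0.36688443
φ = arcsin(-0.36688443) = -21.523600°

-21.5236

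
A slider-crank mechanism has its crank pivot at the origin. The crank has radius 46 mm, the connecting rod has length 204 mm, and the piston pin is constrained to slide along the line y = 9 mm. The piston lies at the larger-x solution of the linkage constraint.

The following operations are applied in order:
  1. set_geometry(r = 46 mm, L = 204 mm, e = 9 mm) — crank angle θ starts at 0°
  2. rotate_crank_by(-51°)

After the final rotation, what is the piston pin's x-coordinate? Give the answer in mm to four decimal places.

227.9803

set_geometry: r = 46 mm, L = 204 mm, e = 9 mm; θ ← 0°
rotate_crank_by(-51°): θ ← 0° -51° = -51°
crank pin P = (r cos θ, r sin θ) = (28.948738, -35.748714)
h = r sin θ − e = -35.748714 − 9 = -44.748714
x = r cos θ + √(L² − h²) = 28.948738 + √(41616.0 − 2002.4474) = 28.948738 + 199.031537 = 227.980275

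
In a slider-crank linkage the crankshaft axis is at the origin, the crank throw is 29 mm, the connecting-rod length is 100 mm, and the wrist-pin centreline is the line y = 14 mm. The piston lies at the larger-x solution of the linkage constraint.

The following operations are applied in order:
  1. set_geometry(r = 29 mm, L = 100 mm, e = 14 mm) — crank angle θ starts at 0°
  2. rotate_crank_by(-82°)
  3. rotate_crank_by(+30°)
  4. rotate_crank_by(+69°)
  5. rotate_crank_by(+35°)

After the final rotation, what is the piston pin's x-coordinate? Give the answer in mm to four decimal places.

117.4616

set_geometry: r = 29 mm, L = 100 mm, e = 14 mm; θ ← 0°
rotate_crank_by(-82°): θ ← 0° -82° = -82°
rotate_crank_by(+30°): θ ← -82° +30° = -52°
rotate_crank_by(+69°): θ ← -52° +69° = 17°
rotate_crank_by(+35°): θ ← 17° +35° = 52°
crank pin P = (r cos θ, r sin θ) = (17.854183, 22.852312)
h = r sin θ − e = 22.852312 − 14 = 8.852312
x = r cos θ + √(L² − h²) = 17.854183 + √(10000.0 − 78.3634) = 17.854183 + 99.607412 = 117.461595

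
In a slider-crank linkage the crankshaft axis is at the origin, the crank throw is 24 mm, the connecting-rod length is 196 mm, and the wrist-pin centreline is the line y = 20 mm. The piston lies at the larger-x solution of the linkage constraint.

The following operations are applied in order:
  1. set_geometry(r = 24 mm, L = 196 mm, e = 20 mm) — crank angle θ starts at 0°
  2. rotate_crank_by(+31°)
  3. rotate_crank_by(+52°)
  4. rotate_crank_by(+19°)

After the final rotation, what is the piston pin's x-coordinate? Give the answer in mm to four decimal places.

190.9793

set_geometry: r = 24 mm, L = 196 mm, e = 20 mm; θ ← 0°
rotate_crank_by(+31°): θ ← 0° +31° = 31°
rotate_crank_by(+52°): θ ← 31° +52° = 83°
rotate_crank_by(+19°): θ ← 83° +19° = 102°
crank pin P = (r cos θ, r sin θ) = (-4.989881, 23.475542)
h = r sin θ − e = 23.475542 − 20 = 3.475542
x = r cos θ + √(L² − h²) = -4.989881 + √(38416.0 − 12.0794) = -4.989881 + 195.969183 = 190.979302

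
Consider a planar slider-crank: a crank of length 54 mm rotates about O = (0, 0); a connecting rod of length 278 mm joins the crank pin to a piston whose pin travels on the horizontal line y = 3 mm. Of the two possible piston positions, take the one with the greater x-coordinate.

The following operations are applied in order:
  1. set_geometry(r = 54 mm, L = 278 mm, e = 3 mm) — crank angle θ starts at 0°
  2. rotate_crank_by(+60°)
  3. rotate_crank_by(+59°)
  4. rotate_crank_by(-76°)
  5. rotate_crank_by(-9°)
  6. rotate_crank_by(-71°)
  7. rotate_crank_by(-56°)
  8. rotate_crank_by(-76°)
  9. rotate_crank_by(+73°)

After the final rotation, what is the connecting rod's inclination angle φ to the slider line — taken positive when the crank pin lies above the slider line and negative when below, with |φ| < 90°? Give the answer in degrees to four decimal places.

set_geometry: r = 54 mm, L = 278 mm, e = 3 mm; θ ← 0°
rotate_crank_by(+60°): θ ← 0° +60° = 60°
rotate_crank_by(+59°): θ ← 60° +59° = 119°
rotate_crank_by(-76°): θ ← 119° -76° = 43°
rotate_crank_by(-9°): θ ← 43° -9° = 34°
rotate_crank_by(-71°): θ ← 34° -71° = -37°
rotate_crank_by(-56°): θ ← -37° -56° = -93°
rotate_crank_by(-76°): θ ← -93° -76° = -169°
rotate_crank_by(+73°): θ ← -169° +73° = -96°
crank pin P = (r cos θ, r sin θ) = (-5.644537, -53.704182)
h = r sin θ − e = -53.704182 − 3 = -56.704182
sin φ = h / L = -56.704182 / 278 = -0.20397188
φ = arcsin(-0.20397188) = -11.769320°

-11.7693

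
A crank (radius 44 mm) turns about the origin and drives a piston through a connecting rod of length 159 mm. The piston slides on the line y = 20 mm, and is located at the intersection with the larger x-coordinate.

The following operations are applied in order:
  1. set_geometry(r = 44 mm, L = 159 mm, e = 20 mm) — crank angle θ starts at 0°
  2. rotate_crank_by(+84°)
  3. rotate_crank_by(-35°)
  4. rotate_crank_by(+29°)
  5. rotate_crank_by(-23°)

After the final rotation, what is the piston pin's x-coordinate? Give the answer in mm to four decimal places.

set_geometry: r = 44 mm, L = 159 mm, e = 20 mm; θ ← 0°
rotate_crank_by(+84°): θ ← 0° +84° = 84°
rotate_crank_by(-35°): θ ← 84° -35° = 49°
rotate_crank_by(+29°): θ ← 49° +29° = 78°
rotate_crank_by(-23°): θ ← 78° -23° = 55°
crank pin P = (r cos θ, r sin θ) = (25.237363, 36.042690)
h = r sin θ − e = 36.042690 − 20 = 16.042690
x = r cos θ + √(L² − h²) = 25.237363 + √(25281.0 − 257.3679) = 25.237363 + 158.188597 = 183.425960

183.4260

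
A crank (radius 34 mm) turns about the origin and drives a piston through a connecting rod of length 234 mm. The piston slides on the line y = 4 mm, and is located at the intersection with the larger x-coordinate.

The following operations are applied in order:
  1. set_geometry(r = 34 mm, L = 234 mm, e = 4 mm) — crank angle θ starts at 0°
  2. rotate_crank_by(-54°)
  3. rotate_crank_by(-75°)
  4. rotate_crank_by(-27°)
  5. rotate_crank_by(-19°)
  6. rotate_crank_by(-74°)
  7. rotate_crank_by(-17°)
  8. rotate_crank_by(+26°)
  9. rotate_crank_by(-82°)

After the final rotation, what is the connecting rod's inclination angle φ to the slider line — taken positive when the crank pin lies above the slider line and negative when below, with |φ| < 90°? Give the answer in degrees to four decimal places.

set_geometry: r = 34 mm, L = 234 mm, e = 4 mm; θ ← 0°
rotate_crank_by(-54°): θ ← 0° -54° = -54°
rotate_crank_by(-75°): θ ← -54° -75° = -129°
rotate_crank_by(-27°): θ ← -129° -27° = -156°
rotate_crank_by(-19°): θ ← -156° -19° = -175°
rotate_crank_by(-74°): θ ← -175° -74° = -249°
rotate_crank_by(-17°): θ ← -249° -17° = -266°
rotate_crank_by(+26°): θ ← -266° +26° = -240°
rotate_crank_by(-82°): θ ← -240° -82° = -322°
crank pin P = (r cos θ, r sin θ) = (26.792366, 20.932490)
h = r sin θ − e = 20.932490 − 4 = 16.932490
sin φ = h / L = 16.932490 / 234 = 0.07236107
φ = arcsin(0.07236107) = 4.149611°

4.1496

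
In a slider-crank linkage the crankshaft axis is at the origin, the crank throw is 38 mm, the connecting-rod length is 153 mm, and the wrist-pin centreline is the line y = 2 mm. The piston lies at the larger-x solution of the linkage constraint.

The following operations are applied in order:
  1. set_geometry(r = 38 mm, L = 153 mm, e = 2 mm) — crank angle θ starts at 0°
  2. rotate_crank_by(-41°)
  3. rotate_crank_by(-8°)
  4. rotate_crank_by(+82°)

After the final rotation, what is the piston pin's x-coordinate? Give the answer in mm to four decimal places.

183.7229

set_geometry: r = 38 mm, L = 153 mm, e = 2 mm; θ ← 0°
rotate_crank_by(-41°): θ ← 0° -41° = -41°
rotate_crank_by(-8°): θ ← -41° -8° = -49°
rotate_crank_by(+82°): θ ← -49° +82° = 33°
crank pin P = (r cos θ, r sin θ) = (31.869482, 20.696283)
h = r sin θ − e = 20.696283 − 2 = 18.696283
x = r cos θ + √(L² − h²) = 31.869482 + √(23409.0 − 349.5510) = 31.869482 + 151.853380 = 183.722861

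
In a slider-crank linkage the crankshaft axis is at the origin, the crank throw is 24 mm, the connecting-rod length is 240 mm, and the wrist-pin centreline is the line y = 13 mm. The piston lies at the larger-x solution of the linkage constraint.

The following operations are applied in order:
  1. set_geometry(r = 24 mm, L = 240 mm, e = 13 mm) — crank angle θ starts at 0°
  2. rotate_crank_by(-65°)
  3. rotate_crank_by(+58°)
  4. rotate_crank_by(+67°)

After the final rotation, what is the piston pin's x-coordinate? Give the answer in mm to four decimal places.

251.8737

set_geometry: r = 24 mm, L = 240 mm, e = 13 mm; θ ← 0°
rotate_crank_by(-65°): θ ← 0° -65° = -65°
rotate_crank_by(+58°): θ ← -65° +58° = -7°
rotate_crank_by(+67°): θ ← -7° +67° = 60°
crank pin P = (r cos θ, r sin θ) = (12.000000, 20.784610)
h = r sin θ − e = 20.784610 − 13 = 7.784610
x = r cos θ + √(L² − h²) = 12.000000 + √(57600.0 − 60.6001) = 12.000000 + 239.873716 = 251.873716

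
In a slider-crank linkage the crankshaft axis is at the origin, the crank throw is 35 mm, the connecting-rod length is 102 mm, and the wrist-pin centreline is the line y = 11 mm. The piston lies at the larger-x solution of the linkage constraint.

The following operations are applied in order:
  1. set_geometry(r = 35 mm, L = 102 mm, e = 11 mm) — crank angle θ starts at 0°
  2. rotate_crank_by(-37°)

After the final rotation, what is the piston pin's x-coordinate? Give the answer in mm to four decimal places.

set_geometry: r = 35 mm, L = 102 mm, e = 11 mm; θ ← 0°
rotate_crank_by(-37°): θ ← 0° -37° = -37°
crank pin P = (r cos θ, r sin θ) = (27.952243, -21.063526)
h = r sin θ − e = -21.063526 − 11 = -32.063526
x = r cos θ + √(L² − h²) = 27.952243 + √(10404.0 − 1028.0697) = 27.952243 + 96.829388 = 124.781631

124.7816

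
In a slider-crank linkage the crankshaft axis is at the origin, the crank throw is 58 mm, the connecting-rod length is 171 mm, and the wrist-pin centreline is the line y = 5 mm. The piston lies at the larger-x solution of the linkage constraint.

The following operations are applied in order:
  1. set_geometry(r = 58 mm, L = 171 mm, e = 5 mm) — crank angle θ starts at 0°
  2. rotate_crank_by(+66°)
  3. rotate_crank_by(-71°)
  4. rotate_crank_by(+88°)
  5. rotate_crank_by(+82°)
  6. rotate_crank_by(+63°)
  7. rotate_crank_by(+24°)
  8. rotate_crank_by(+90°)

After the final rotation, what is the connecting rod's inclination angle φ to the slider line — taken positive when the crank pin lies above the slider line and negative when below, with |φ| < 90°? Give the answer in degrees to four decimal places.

set_geometry: r = 58 mm, L = 171 mm, e = 5 mm; θ ← 0°
rotate_crank_by(+66°): θ ← 0° +66° = 66°
rotate_crank_by(-71°): θ ← 66° -71° = -5°
rotate_crank_by(+88°): θ ← -5° +88° = 83°
rotate_crank_by(+82°): θ ← 83° +82° = 165°
rotate_crank_by(+63°): θ ← 165° +63° = 228°
rotate_crank_by(+24°): θ ← 228° +24° = 252°
rotate_crank_by(+90°): θ ← 252° +90° = 342°
crank pin P = (r cos θ, r sin θ) = (55.161278, -17.922986)
h = r sin θ − e = -17.922986 − 5 = -22.922986
sin φ = h / L = -22.922986 / 171 = -0.13405255
φ = arcsin(-0.13405255) = -7.703837°

-7.7038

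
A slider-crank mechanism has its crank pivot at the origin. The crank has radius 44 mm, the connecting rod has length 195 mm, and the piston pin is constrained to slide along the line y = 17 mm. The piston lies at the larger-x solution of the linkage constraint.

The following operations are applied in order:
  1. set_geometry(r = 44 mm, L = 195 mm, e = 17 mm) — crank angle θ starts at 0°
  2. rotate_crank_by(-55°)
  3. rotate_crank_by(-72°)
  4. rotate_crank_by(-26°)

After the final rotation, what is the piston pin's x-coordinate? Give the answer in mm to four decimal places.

set_geometry: r = 44 mm, L = 195 mm, e = 17 mm; θ ← 0°
rotate_crank_by(-55°): θ ← 0° -55° = -55°
rotate_crank_by(-72°): θ ← -55° -72° = -127°
rotate_crank_by(-26°): θ ← -127° -26° = -153°
crank pin P = (r cos θ, r sin θ) = (-39.204287, -19.975582)
h = r sin θ − e = -19.975582 − 17 = -36.975582
x = r cos θ + √(L² − h²) = -39.204287 + √(38025.0 − 1367.1937) = -39.204287 + 191.462284 = 152.257997

152.2580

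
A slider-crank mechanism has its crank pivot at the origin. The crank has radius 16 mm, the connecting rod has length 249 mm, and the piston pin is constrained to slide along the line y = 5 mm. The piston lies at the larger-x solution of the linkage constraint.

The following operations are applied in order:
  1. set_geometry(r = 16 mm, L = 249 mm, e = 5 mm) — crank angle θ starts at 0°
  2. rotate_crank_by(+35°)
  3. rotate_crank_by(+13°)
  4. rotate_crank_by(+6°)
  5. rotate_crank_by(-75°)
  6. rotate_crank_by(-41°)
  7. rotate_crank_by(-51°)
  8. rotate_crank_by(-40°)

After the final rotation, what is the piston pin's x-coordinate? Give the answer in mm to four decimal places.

234.4417

set_geometry: r = 16 mm, L = 249 mm, e = 5 mm; θ ← 0°
rotate_crank_by(+35°): θ ← 0° +35° = 35°
rotate_crank_by(+13°): θ ← 35° +13° = 48°
rotate_crank_by(+6°): θ ← 48° +6° = 54°
rotate_crank_by(-75°): θ ← 54° -75° = -21°
rotate_crank_by(-41°): θ ← -21° -41° = -62°
rotate_crank_by(-51°): θ ← -62° -51° = -113°
rotate_crank_by(-40°): θ ← -113° -40° = -153°
crank pin P = (r cos θ, r sin θ) = (-14.256104, -7.263848)
h = r sin θ − e = -7.263848 − 5 = -12.263848
x = r cos θ + √(L² − h²) = -14.256104 + √(62001.0 − 150.4020) = -14.256104 + 248.697805 = 234.441700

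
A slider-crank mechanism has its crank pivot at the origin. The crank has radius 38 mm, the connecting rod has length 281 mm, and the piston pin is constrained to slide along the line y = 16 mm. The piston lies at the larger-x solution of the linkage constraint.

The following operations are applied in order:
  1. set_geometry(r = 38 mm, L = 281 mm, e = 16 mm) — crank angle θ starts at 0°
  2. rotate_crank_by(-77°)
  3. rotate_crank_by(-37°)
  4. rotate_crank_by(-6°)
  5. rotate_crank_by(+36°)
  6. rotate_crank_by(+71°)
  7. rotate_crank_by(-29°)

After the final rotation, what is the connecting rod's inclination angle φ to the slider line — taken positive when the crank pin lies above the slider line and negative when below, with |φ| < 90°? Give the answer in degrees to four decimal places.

-8.4778

set_geometry: r = 38 mm, L = 281 mm, e = 16 mm; θ ← 0°
rotate_crank_by(-77°): θ ← 0° -77° = -77°
rotate_crank_by(-37°): θ ← -77° -37° = -114°
rotate_crank_by(-6°): θ ← -114° -6° = -120°
rotate_crank_by(+36°): θ ← -120° +36° = -84°
rotate_crank_by(+71°): θ ← -84° +71° = -13°
rotate_crank_by(-29°): θ ← -13° -29° = -42°
crank pin P = (r cos θ, r sin θ) = (28.239503, -25.426963)
h = r sin θ − e = -25.426963 − 16 = -41.426963
sin φ = h / L = -41.426963 / 281 = -0.14742691
φ = arcsin(-0.14742691) = -8.477842°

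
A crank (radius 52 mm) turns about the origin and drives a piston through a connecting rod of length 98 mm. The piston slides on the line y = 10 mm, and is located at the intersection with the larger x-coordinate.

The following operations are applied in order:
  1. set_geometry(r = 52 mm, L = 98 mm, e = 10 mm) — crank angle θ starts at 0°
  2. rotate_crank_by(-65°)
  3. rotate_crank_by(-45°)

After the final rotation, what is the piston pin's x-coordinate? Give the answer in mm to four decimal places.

60.5669

set_geometry: r = 52 mm, L = 98 mm, e = 10 mm; θ ← 0°
rotate_crank_by(-65°): θ ← 0° -65° = -65°
rotate_crank_by(-45°): θ ← -65° -45° = -110°
crank pin P = (r cos θ, r sin θ) = (-17.785047, -48.864016)
h = r sin θ − e = -48.864016 − 10 = -58.864016
x = r cos θ + √(L² − h²) = -17.785047 + √(9604.0 − 3464.9724) = -17.785047 + 78.351947 = 60.566899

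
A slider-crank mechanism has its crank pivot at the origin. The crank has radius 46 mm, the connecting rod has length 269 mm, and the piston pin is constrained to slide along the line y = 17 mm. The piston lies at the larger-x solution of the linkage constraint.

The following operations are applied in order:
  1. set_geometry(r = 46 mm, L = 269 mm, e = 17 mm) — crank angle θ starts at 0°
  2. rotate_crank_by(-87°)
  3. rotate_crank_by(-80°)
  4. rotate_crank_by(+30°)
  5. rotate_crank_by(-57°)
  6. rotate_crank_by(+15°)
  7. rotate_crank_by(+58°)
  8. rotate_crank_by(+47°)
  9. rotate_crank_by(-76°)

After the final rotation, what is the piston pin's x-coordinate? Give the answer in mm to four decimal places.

set_geometry: r = 46 mm, L = 269 mm, e = 17 mm; θ ← 0°
rotate_crank_by(-87°): θ ← 0° -87° = -87°
rotate_crank_by(-80°): θ ← -87° -80° = -167°
rotate_crank_by(+30°): θ ← -167° +30° = -137°
rotate_crank_by(-57°): θ ← -137° -57° = -194°
rotate_crank_by(+15°): θ ← -194° +15° = -179°
rotate_crank_by(+58°): θ ← -179° +58° = -121°
rotate_crank_by(+47°): θ ← -121° +47° = -74°
rotate_crank_by(-76°): θ ← -74° -76° = -150°
crank pin P = (r cos θ, r sin θ) = (-39.837169, -23.000000)
h = r sin θ − e = -23.000000 − 17 = -40.000000
x = r cos θ + √(L² − h²) = -39.837169 + √(72361.0 − 1600.0000) = -39.837169 + 266.009398 = 226.172230

226.1722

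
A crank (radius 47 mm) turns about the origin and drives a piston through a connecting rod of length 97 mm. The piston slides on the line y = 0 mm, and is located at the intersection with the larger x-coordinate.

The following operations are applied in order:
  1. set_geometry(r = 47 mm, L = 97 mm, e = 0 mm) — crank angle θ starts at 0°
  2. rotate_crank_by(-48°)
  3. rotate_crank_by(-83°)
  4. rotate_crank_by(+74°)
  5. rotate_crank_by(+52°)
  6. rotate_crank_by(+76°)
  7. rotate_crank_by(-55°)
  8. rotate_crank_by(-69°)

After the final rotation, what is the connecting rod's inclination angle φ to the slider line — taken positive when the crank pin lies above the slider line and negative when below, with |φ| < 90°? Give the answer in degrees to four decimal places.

set_geometry: r = 47 mm, L = 97 mm, e = 0 mm; θ ← 0°
rotate_crank_by(-48°): θ ← 0° -48° = -48°
rotate_crank_by(-83°): θ ← -48° -83° = -131°
rotate_crank_by(+74°): θ ← -131° +74° = -57°
rotate_crank_by(+52°): θ ← -57° +52° = -5°
rotate_crank_by(+76°): θ ← -5° +76° = 71°
rotate_crank_by(-55°): θ ← 71° -55° = 16°
rotate_crank_by(-69°): θ ← 16° -69° = -53°
crank pin P = (r cos θ, r sin θ) = (28.285306, -37.535869)
h = r sin θ − e = -37.535869 − 0 = -37.535869
sin φ = h / L = -37.535869 / 97 = -0.38696772
φ = arcsin(-0.38696772) = -22.765953°

-22.7660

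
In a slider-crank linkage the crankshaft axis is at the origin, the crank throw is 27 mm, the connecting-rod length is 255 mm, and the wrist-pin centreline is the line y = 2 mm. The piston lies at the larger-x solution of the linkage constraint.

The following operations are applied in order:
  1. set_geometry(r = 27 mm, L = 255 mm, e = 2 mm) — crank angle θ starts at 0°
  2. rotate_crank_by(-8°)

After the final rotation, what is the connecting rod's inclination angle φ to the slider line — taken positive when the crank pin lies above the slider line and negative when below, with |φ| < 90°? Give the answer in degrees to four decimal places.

set_geometry: r = 27 mm, L = 255 mm, e = 2 mm; θ ← 0°
rotate_crank_by(-8°): θ ← 0° -8° = -8°
crank pin P = (r cos θ, r sin θ) = (26.737238, -3.757674)
h = r sin θ − e = -3.757674 − 2 = -5.757674
sin φ = h / L = -5.757674 / 255 = -0.02257911
φ = arcsin(-0.02257911) = -1.293798°

-1.2938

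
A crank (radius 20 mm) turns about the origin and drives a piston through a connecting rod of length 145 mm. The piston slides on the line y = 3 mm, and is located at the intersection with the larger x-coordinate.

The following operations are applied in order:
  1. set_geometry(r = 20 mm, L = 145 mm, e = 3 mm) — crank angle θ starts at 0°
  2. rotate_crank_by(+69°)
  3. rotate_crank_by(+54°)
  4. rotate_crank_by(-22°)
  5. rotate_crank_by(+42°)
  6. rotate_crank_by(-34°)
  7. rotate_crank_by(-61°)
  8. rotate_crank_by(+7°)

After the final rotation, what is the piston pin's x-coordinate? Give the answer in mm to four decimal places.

set_geometry: r = 20 mm, L = 145 mm, e = 3 mm; θ ← 0°
rotate_crank_by(+69°): θ ← 0° +69° = 69°
rotate_crank_by(+54°): θ ← 69° +54° = 123°
rotate_crank_by(-22°): θ ← 123° -22° = 101°
rotate_crank_by(+42°): θ ← 101° +42° = 143°
rotate_crank_by(-34°): θ ← 143° -34° = 109°
rotate_crank_by(-61°): θ ← 109° -61° = 48°
rotate_crank_by(+7°): θ ← 48° +7° = 55°
crank pin P = (r cos θ, r sin θ) = (11.471529, 16.383041)
h = r sin θ − e = 16.383041 − 3 = 13.383041
x = r cos θ + √(L² − h²) = 11.471529 + √(21025.0 − 179.1058) = 11.471529 + 144.381073 = 155.852602

155.8526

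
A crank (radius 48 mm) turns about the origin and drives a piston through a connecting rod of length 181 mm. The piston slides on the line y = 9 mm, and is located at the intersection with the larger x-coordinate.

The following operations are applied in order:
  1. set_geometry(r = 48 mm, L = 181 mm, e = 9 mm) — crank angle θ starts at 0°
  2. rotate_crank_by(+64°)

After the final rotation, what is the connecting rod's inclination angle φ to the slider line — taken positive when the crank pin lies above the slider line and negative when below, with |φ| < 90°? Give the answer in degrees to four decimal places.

set_geometry: r = 48 mm, L = 181 mm, e = 9 mm; θ ← 0°
rotate_crank_by(+64°): θ ← 0° +64° = 64°
crank pin P = (r cos θ, r sin θ) = (21.041815, 43.142114)
h = r sin θ − e = 43.142114 − 9 = 34.142114
sin φ = h / L = 34.142114 / 181 = 0.18863047
φ = arcsin(0.18863047) = 10.872871°

10.8729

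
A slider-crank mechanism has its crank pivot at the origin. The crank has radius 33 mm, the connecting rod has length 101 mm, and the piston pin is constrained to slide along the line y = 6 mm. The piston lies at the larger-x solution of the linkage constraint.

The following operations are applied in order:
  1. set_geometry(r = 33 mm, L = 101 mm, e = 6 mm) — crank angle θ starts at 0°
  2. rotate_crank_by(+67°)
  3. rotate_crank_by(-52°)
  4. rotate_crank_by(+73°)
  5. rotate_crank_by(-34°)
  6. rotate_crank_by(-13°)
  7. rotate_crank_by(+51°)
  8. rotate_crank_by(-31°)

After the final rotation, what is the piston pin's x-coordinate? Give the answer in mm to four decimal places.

set_geometry: r = 33 mm, L = 101 mm, e = 6 mm; θ ← 0°
rotate_crank_by(+67°): θ ← 0° +67° = 67°
rotate_crank_by(-52°): θ ← 67° -52° = 15°
rotate_crank_by(+73°): θ ← 15° +73° = 88°
rotate_crank_by(-34°): θ ← 88° -34° = 54°
rotate_crank_by(-13°): θ ← 54° -13° = 41°
rotate_crank_by(+51°): θ ← 41° +51° = 92°
rotate_crank_by(-31°): θ ← 92° -31° = 61°
crank pin P = (r cos θ, r sin θ) = (15.998717, 28.862450)
h = r sin θ − e = 28.862450 − 6 = 22.862450
x = r cos θ + √(L² − h²) = 15.998717 + √(10201.0 − 522.6916) = 15.998717 + 98.378394 = 114.377111

114.3771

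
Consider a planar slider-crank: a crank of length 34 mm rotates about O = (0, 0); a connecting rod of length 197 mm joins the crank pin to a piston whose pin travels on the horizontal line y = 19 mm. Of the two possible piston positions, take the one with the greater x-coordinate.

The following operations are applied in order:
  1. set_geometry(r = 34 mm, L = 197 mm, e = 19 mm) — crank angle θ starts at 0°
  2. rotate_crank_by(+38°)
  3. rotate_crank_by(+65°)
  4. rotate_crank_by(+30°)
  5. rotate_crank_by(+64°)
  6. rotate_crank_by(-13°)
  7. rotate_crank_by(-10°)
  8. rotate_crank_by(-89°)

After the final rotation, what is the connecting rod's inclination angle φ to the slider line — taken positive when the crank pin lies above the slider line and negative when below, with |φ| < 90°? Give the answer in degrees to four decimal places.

set_geometry: r = 34 mm, L = 197 mm, e = 19 mm; θ ← 0°
rotate_crank_by(+38°): θ ← 0° +38° = 38°
rotate_crank_by(+65°): θ ← 38° +65° = 103°
rotate_crank_by(+30°): θ ← 103° +30° = 133°
rotate_crank_by(+64°): θ ← 133° +64° = 197°
rotate_crank_by(-13°): θ ← 197° -13° = 184°
rotate_crank_by(-10°): θ ← 184° -10° = 174°
rotate_crank_by(-89°): θ ← 174° -89° = 85°
crank pin P = (r cos θ, r sin θ) = (2.963295, 33.870620)
h = r sin θ − e = 33.870620 − 19 = 14.870620
sin φ = h / L = 14.870620 / 197 = 0.07548538
φ = arcsin(0.07548538) = 4.329112°

4.3291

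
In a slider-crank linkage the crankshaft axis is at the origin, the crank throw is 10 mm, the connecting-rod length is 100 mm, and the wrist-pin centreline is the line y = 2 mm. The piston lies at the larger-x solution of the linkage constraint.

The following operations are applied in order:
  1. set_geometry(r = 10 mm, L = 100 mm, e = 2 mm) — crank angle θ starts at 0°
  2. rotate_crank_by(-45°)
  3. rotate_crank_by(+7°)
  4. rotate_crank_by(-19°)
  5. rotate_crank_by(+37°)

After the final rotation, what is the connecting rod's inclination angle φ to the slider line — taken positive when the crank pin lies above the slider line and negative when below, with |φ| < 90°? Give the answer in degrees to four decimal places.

set_geometry: r = 10 mm, L = 100 mm, e = 2 mm; θ ← 0°
rotate_crank_by(-45°): θ ← 0° -45° = -45°
rotate_crank_by(+7°): θ ← -45° +7° = -38°
rotate_crank_by(-19°): θ ← -38° -19° = -57°
rotate_crank_by(+37°): θ ← -57° +37° = -20°
crank pin P = (r cos θ, r sin θ) = (9.396926, -3.420201)
h = r sin θ − e = -3.420201 − 2 = -5.420201
sin φ = h / L = -5.420201 / 100 = -0.05420201
φ = arcsin(-0.05420201) = -3.107069°

-3.1071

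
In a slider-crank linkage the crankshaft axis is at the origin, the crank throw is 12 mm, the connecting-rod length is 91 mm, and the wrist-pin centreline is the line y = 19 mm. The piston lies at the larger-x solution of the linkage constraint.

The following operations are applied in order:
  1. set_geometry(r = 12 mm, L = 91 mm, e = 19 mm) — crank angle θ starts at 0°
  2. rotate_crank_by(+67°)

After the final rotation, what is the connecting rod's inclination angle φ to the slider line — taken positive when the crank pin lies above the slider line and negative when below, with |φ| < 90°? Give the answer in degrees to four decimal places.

set_geometry: r = 12 mm, L = 91 mm, e = 19 mm; θ ← 0°
rotate_crank_by(+67°): θ ← 0° +67° = 67°
crank pin P = (r cos θ, r sin θ) = (4.688774, 11.046058)
h = r sin θ − e = 11.046058 − 19 = -7.953942
sin φ = h / L = -7.953942 / 91 = -0.08740595
φ = arcsin(-0.08740595) = -5.014391°

-5.0144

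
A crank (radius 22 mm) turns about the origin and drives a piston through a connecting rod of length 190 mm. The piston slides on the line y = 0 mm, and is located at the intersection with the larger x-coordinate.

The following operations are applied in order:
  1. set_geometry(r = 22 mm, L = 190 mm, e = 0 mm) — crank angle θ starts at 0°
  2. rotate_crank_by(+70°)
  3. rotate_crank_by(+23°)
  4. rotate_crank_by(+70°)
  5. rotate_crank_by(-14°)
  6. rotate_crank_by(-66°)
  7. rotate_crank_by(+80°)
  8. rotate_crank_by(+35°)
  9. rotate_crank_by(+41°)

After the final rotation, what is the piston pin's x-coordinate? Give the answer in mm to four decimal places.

set_geometry: r = 22 mm, L = 190 mm, e = 0 mm; θ ← 0°
rotate_crank_by(+70°): θ ← 0° +70° = 70°
rotate_crank_by(+23°): θ ← 70° +23° = 93°
rotate_crank_by(+70°): θ ← 93° +70° = 163°
rotate_crank_by(-14°): θ ← 163° -14° = 149°
rotate_crank_by(-66°): θ ← 149° -66° = 83°
rotate_crank_by(+80°): θ ← 83° +80° = 163°
rotate_crank_by(+35°): θ ← 163° +35° = 198°
rotate_crank_by(+41°): θ ← 198° +41° = 239°
crank pin P = (r cos θ, r sin θ) = (-11.330838, -18.857681)
h = r sin θ − e = -18.857681 − 0 = -18.857681
x = r cos θ + √(L² − h²) = -11.330838 + √(36100.0 − 355.6121) = -11.330838 + 189.061863 = 177.731025

177.7310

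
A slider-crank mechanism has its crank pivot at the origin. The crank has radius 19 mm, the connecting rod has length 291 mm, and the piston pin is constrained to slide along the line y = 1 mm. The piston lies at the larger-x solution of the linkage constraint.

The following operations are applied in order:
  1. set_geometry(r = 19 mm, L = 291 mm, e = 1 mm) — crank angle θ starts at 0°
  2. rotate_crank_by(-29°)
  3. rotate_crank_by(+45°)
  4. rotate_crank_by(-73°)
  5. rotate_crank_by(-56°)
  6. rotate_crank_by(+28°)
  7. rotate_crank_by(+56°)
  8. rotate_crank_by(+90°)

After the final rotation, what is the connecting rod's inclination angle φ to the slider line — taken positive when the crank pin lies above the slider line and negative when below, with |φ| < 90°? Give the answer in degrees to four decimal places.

set_geometry: r = 19 mm, L = 291 mm, e = 1 mm; θ ← 0°
rotate_crank_by(-29°): θ ← 0° -29° = -29°
rotate_crank_by(+45°): θ ← -29° +45° = 16°
rotate_crank_by(-73°): θ ← 16° -73° = -57°
rotate_crank_by(-56°): θ ← -57° -56° = -113°
rotate_crank_by(+28°): θ ← -113° +28° = -85°
rotate_crank_by(+56°): θ ← -85° +56° = -29°
rotate_crank_by(+90°): θ ← -29° +90° = 61°
crank pin P = (r cos θ, r sin θ) = (9.211383, 16.617774)
h = r sin θ − e = 16.617774 − 1 = 15.617774
sin φ = h / L = 15.617774 / 291 = 0.05366933
φ = arcsin(0.05366933) = 3.076504°

3.0765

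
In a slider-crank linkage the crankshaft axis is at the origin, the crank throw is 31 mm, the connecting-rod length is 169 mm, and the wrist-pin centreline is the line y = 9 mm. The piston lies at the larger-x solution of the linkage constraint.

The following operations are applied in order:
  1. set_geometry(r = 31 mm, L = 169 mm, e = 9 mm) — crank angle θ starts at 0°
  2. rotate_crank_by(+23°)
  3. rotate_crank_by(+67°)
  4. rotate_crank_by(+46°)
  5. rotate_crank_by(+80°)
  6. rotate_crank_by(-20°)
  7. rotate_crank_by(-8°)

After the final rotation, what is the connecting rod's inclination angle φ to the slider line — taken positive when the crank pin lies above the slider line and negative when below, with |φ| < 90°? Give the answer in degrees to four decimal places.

set_geometry: r = 31 mm, L = 169 mm, e = 9 mm; θ ← 0°
rotate_crank_by(+23°): θ ← 0° +23° = 23°
rotate_crank_by(+67°): θ ← 23° +67° = 90°
rotate_crank_by(+46°): θ ← 90° +46° = 136°
rotate_crank_by(+80°): θ ← 136° +80° = 216°
rotate_crank_by(-20°): θ ← 216° -20° = 196°
rotate_crank_by(-8°): θ ← 196° -8° = 188°
crank pin P = (r cos θ, r sin θ) = (-30.698310, -4.314366)
h = r sin θ − e = -4.314366 − 9 = -13.314366
sin φ = h / L = -13.314366 / 169 = -0.07878323
φ = arcsin(-0.07878323) = -4.518629°

-4.5186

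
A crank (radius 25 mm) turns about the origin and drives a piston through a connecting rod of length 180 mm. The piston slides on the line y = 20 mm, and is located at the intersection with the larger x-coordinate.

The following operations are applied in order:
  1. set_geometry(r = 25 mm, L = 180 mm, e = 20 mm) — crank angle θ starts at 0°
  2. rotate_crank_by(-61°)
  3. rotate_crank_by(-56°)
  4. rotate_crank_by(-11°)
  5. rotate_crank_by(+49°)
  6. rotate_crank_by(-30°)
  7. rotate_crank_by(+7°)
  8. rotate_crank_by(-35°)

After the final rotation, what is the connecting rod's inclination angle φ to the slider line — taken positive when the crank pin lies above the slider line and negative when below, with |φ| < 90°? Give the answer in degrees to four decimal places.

-11.8783

set_geometry: r = 25 mm, L = 180 mm, e = 20 mm; θ ← 0°
rotate_crank_by(-61°): θ ← 0° -61° = -61°
rotate_crank_by(-56°): θ ← -61° -56° = -117°
rotate_crank_by(-11°): θ ← -117° -11° = -128°
rotate_crank_by(+49°): θ ← -128° +49° = -79°
rotate_crank_by(-30°): θ ← -79° -30° = -109°
rotate_crank_by(+7°): θ ← -109° +7° = -102°
rotate_crank_by(-35°): θ ← -102° -35° = -137°
crank pin P = (r cos θ, r sin θ) = (-18.283843, -17.049959)
h = r sin θ − e = -17.049959 − 20 = -37.049959
sin φ = h / L = -37.049959 / 180 = -0.20583311
φ = arcsin(-0.20583311) = -11.878273°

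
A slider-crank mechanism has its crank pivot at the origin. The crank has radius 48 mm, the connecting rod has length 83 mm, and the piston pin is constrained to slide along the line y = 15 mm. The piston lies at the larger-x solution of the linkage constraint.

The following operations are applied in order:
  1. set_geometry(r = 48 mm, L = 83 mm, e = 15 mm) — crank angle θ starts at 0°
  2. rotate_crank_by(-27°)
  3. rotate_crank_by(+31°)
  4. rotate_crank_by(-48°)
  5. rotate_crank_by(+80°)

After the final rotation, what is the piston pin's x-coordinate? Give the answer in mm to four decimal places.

set_geometry: r = 48 mm, L = 83 mm, e = 15 mm; θ ← 0°
rotate_crank_by(-27°): θ ← 0° -27° = -27°
rotate_crank_by(+31°): θ ← -27° +31° = 4°
rotate_crank_by(-48°): θ ← 4° -48° = -44°
rotate_crank_by(+80°): θ ← -44° +80° = 36°
crank pin P = (r cos θ, r sin θ) = (38.832816, 28.213692)
h = r sin θ − e = 28.213692 − 15 = 13.213692
x = r cos θ + √(L² − h²) = 38.832816 + √(6889.0 − 174.6017) = 38.832816 + 81.941432 = 120.774248

120.7742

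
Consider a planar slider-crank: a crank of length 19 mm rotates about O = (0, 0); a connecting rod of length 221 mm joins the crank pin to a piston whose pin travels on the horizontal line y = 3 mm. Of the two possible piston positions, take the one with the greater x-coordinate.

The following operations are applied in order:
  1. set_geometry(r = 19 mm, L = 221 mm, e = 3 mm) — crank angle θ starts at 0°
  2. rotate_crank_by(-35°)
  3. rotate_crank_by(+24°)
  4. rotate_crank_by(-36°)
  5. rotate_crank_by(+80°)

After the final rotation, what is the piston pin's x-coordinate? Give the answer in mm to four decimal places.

236.8125

set_geometry: r = 19 mm, L = 221 mm, e = 3 mm; θ ← 0°
rotate_crank_by(-35°): θ ← 0° -35° = -35°
rotate_crank_by(+24°): θ ← -35° +24° = -11°
rotate_crank_by(-36°): θ ← -11° -36° = -47°
rotate_crank_by(+80°): θ ← -47° +80° = 33°
crank pin P = (r cos θ, r sin θ) = (15.934741, 10.348142)
h = r sin θ − e = 10.348142 − 3 = 7.348142
x = r cos θ + √(L² − h²) = 15.934741 + √(48841.0 − 53.9952) = 15.934741 + 220.877805 = 236.812546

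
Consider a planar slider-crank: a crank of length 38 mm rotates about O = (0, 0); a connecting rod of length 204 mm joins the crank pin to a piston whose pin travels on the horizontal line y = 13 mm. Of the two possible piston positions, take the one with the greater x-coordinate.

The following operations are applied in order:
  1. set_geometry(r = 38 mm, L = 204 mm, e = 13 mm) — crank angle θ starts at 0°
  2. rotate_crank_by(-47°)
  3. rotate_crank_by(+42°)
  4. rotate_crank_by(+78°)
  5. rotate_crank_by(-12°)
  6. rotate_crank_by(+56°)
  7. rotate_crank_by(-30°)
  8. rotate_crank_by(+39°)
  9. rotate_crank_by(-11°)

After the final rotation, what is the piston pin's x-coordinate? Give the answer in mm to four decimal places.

set_geometry: r = 38 mm, L = 204 mm, e = 13 mm; θ ← 0°
rotate_crank_by(-47°): θ ← 0° -47° = -47°
rotate_crank_by(+42°): θ ← -47° +42° = -5°
rotate_crank_by(+78°): θ ← -5° +78° = 73°
rotate_crank_by(-12°): θ ← 73° -12° = 61°
rotate_crank_by(+56°): θ ← 61° +56° = 117°
rotate_crank_by(-30°): θ ← 117° -30° = 87°
rotate_crank_by(+39°): θ ← 87° +39° = 126°
rotate_crank_by(-11°): θ ← 126° -11° = 115°
crank pin P = (r cos θ, r sin θ) = (-16.059494, 34.439696)
h = r sin θ − e = 34.439696 − 13 = 21.439696
x = r cos θ + √(L² − h²) = -16.059494 + √(41616.0 − 459.6606) = -16.059494 + 202.870253 = 186.810759

186.8108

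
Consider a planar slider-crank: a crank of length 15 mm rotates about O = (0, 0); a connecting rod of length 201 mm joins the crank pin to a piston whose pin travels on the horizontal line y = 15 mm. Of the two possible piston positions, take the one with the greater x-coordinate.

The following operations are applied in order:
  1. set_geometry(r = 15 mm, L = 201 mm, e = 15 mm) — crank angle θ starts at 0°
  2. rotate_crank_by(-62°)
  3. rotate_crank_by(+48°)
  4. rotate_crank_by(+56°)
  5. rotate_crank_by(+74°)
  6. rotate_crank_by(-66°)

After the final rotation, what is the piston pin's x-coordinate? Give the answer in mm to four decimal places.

210.6112

set_geometry: r = 15 mm, L = 201 mm, e = 15 mm; θ ← 0°
rotate_crank_by(-62°): θ ← 0° -62° = -62°
rotate_crank_by(+48°): θ ← -62° +48° = -14°
rotate_crank_by(+56°): θ ← -14° +56° = 42°
rotate_crank_by(+74°): θ ← 42° +74° = 116°
rotate_crank_by(-66°): θ ← 116° -66° = 50°
crank pin P = (r cos θ, r sin θ) = (9.641814, 11.490667)
h = r sin θ − e = 11.490667 − 15 = -3.509333
x = r cos θ + √(L² − h²) = 9.641814 + √(40401.0 − 12.3154) = 9.641814 + 200.969362 = 210.611176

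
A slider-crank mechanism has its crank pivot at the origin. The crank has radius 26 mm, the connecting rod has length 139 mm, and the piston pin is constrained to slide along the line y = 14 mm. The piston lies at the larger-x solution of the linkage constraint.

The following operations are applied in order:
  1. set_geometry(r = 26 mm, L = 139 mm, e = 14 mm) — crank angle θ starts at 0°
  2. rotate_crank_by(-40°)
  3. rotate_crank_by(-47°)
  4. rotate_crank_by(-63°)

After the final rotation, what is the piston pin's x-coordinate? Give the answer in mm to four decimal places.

set_geometry: r = 26 mm, L = 139 mm, e = 14 mm; θ ← 0°
rotate_crank_by(-40°): θ ← 0° -40° = -40°
rotate_crank_by(-47°): θ ← -40° -47° = -87°
rotate_crank_by(-63°): θ ← -87° -63° = -150°
crank pin P = (r cos θ, r sin θ) = (-22.516660, -13.000000)
h = r sin θ − e = -13.000000 − 14 = -27.000000
x = r cos θ + √(L² − h²) = -22.516660 + √(19321.0 − 729.0000) = -22.516660 + 136.352484 = 113.835824

113.8358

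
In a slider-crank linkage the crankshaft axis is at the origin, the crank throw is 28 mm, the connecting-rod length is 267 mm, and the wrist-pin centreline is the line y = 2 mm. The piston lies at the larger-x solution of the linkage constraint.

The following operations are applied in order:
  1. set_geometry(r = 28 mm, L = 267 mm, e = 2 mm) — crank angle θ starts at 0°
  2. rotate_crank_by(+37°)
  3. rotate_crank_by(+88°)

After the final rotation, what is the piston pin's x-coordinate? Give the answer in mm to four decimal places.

set_geometry: r = 28 mm, L = 267 mm, e = 2 mm; θ ← 0°
rotate_crank_by(+37°): θ ← 0° +37° = 37°
rotate_crank_by(+88°): θ ← 37° +88° = 125°
crank pin P = (r cos θ, r sin θ) = (-16.060140, 22.936257)
h = r sin θ − e = 22.936257 − 2 = 20.936257
x = r cos θ + √(L² − h²) = -16.060140 + √(71289.0 − 438.3269) = -16.060140 + 266.177898 = 250.117757

250.1178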